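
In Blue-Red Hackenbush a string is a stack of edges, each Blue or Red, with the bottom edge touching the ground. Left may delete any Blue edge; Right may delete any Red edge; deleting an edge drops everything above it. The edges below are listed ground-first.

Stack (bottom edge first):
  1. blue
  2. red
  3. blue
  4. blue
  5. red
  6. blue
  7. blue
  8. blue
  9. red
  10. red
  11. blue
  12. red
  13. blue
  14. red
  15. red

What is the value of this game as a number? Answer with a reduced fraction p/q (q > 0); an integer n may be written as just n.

step 1: add blue to get b; options L={ 0 } R={ · } → 1
step 2: add red to get br; options L={ 0 } R={ 1 } → 1/2
step 3: add blue to get brb; options L={ 0; 1/2 } R={ 1 } → 3/4
step 4: add blue to get brbb; options L={ 0; 1/2; 3/4 } R={ 1 } → 7/8
step 5: add red to get brbbr; options L={ 0; 1/2; 3/4 } R={ 7/8; 1 } → 13/16
step 6: add blue to get brbbrb; options L={ 0; 1/2; 3/4; 13/16 } R={ 7/8; 1 } → 27/32
step 7: add blue to get brbbrbb; options L={ 0; 1/2; 3/4; 13/16; 27/32 } R={ 7/8; 1 } → 55/64
step 8: add blue to get brbbrbbb; options L={ 0; 1/2; 3/4; 13/16; 27/32; 55/64 } R={ 7/8; 1 } → 111/128
step 9: add red to get brbbrbbbr; options L={ 0; 1/2; 3/4; 13/16; 27/32; 55/64 } R={ 111/128; 7/8; 1 } → 221/256
step 10: add red to get brbbrbbbrr; options L={ 0; 1/2; 3/4; 13/16; 27/32; 55/64 } R={ 221/256; 111/128; 7/8; 1 } → 441/512
step 11: add blue to get brbbrbbbrrb; options L={ 0; 1/2; 3/4; 13/16; 27/32; 55/64; 441/512 } R={ 221/256; 111/128; 7/8; 1 } → 883/1024
step 12: add red to get brbbrbbbrrbr; options L={ 0; 1/2; 3/4; 13/16; 27/32; 55/64; 441/512 } R={ 883/1024; 221/256; 111/128; 7/8; 1 } → 1765/2048
step 13: add blue to get brbbrbbbrrbrb; options L={ 0; 1/2; 3/4; 13/16; 27/32; 55/64; 441/512; 1765/2048 } R={ 883/1024; 221/256; 111/128; 7/8; 1 } → 3531/4096
step 14: add red to get brbbrbbbrrbrbr; options L={ 0; 1/2; 3/4; 13/16; 27/32; 55/64; 441/512; 1765/2048 } R={ 3531/4096; 883/1024; 221/256; 111/128; 7/8; 1 } → 7061/8192
step 15: add red to get brbbrbbbrrbrbrr; options L={ 0; 1/2; 3/4; 13/16; 27/32; 55/64; 441/512; 1765/2048 } R={ 7061/8192; 3531/4096; 883/1024; 221/256; 111/128; 7/8; 1 } → 14121/16384

14121/16384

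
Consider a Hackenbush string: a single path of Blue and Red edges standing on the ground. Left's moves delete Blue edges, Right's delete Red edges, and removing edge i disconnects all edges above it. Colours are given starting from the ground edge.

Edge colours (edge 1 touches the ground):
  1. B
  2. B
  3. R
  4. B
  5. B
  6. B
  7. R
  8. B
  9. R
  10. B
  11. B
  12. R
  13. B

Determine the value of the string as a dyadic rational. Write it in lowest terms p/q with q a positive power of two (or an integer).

Build value(s[:k]) for k = 1..13, string s = B B R B B B R B R B B R B.
1 of 13 · B · max L 0 · min R +∞ so 1
2 of 13 · BB · max L 1 · min R +∞ so 2
3 of 13 · BBR · max L 1 · min R 2 so 3/2
4 of 13 · BBRB · max L 3/2 · min R 2 so 7/4
5 of 13 · BBRBB · max L 7/4 · min R 2 so 15/8
6 of 13 · BBRBBB · max L 15/8 · min R 2 so 31/16
7 of 13 · BBRBBBR · max L 15/8 · min R 31/16 so 61/32
8 of 13 · BBRBBBRB · max L 61/32 · min R 31/16 so 123/64
9 of 13 · BBRBBBRBR · max L 61/32 · min R 123/64 so 245/128
10 of 13 · BBRBBBRBRB · max L 245/128 · min R 123/64 so 491/256
11 of 13 · BBRBBBRBRBB · max L 491/256 · min R 123/64 so 983/512
12 of 13 · BBRBBBRBRBBR · max L 491/256 · min R 983/512 so 1965/1024
13 of 13 · BBRBBBRBRBBRB · max L 1965/1024 · min R 983/512 so 3931/2048

3931/2048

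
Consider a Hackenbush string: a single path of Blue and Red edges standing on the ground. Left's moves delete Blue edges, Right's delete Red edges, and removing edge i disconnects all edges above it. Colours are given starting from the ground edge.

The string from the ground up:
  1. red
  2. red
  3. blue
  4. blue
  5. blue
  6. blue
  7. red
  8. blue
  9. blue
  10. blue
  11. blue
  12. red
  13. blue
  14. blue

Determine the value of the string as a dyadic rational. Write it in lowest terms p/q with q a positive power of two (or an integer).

-4361/4096

Prefix values for red red blue blue blue blue red blue blue blue blue red blue blue via {L|R} + simplicity:
r: Left {  }, Right { 0 } -> simplest -1
rr: Left {  }, Right { -1; 0 } -> simplest -2
rrb: Left { -2 }, Right { -1; 0 } -> simplest -3/2
rrbb: Left { -2; -3/2 }, Right { -1; 0 } -> simplest -5/4
rrbbb: Left { -2; -3/2; -5/4 }, Right { -1; 0 } -> simplest -9/8
rrbbbb: Left { -2; -3/2; -5/4; -9/8 }, Right { -1; 0 } -> simplest -17/16
rrbbbbr: Left { -2; -3/2; -5/4; -9/8 }, Right { -17/16; -1; 0 } -> simplest -35/32
rrbbbbrb: Left { -2; -3/2; -5/4; -9/8; -35/32 }, Right { -17/16; -1; 0 } -> simplest -69/64
rrbbbbrbb: Left { -2; -3/2; -5/4; -9/8; -35/32; -69/64 }, Right { -17/16; -1; 0 } -> simplest -137/128
rrbbbbrbbb: Left { -2; -3/2; -5/4; -9/8; -35/32; -69/64; -137/128 }, Right { -17/16; -1; 0 } -> simplest -273/256
rrbbbbrbbbb: Left { -2; -3/2; -5/4; -9/8; -35/32; -69/64; -137/128; -273/256 }, Right { -17/16; -1; 0 } -> simplest -545/512
rrbbbbrbbbbr: Left { -2; -3/2; -5/4; -9/8; -35/32; -69/64; -137/128; -273/256 }, Right { -545/512; -17/16; -1; 0 } -> simplest -1091/1024
rrbbbbrbbbbrb: Left { -2; -3/2; -5/4; -9/8; -35/32; -69/64; -137/128; -273/256; -1091/1024 }, Right { -545/512; -17/16; -1; 0 } -> simplest -2181/2048
rrbbbbrbbbbrbb: Left { -2; -3/2; -5/4; -9/8; -35/32; -69/64; -137/128; -273/256; -1091/1024; -2181/2048 }, Right { -545/512; -17/16; -1; 0 } -> simplest -4361/4096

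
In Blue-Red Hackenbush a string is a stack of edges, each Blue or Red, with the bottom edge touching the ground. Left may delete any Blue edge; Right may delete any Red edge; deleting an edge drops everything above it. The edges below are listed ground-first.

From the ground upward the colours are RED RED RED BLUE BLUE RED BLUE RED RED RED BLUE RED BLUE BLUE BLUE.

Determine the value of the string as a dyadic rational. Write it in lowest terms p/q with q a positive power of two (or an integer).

g_1 [R]  L=[·]  R=[0]  — -1
g_2 [RR]  L=[·]  R=[-1 0]  — -2
g_3 [RRR]  L=[·]  R=[-2 -1 0]  — -3
g_4 [RRRB]  L=[-3]  R=[-2 -1 0]  — -5/2
g_5 [RRRBB]  L=[-3 -5/2]  R=[-2 -1 0]  — -9/4
g_6 [RRRBBR]  L=[-3 -5/2]  R=[-9/4 -2 -1 0]  — -19/8
g_7 [RRRBBRB]  L=[-3 -5/2 -19/8]  R=[-9/4 -2 -1 0]  — -37/16
g_8 [RRRBBRBR]  L=[-3 -5/2 -19/8]  R=[-37/16 -9/4 -2 -1 0]  — -75/32
g_9 [RRRBBRBRR]  L=[-3 -5/2 -19/8]  R=[-75/32 -37/16 -9/4 -2 -1 0]  — -151/64
g_10 [RRRBBRBRRR]  L=[-3 -5/2 -19/8]  R=[-151/64 -75/32 -37/16 -9/4 -2 -1 0]  — -303/128
g_11 [RRRBBRBRRRB]  L=[-3 -5/2 -19/8 -303/128]  R=[-151/64 -75/32 -37/16 -9/4 -2 -1 0]  — -605/256
g_12 [RRRBBRBRRRBR]  L=[-3 -5/2 -19/8 -303/128]  R=[-605/256 -151/64 -75/32 -37/16 -9/4 -2 -1 0]  — -1211/512
g_13 [RRRBBRBRRRBRB]  L=[-3 -5/2 -19/8 -303/128 -1211/512]  R=[-605/256 -151/64 -75/32 -37/16 -9/4 -2 -1 0]  — -2421/1024
g_14 [RRRBBRBRRRBRBB]  L=[-3 -5/2 -19/8 -303/128 -1211/512 -2421/1024]  R=[-605/256 -151/64 -75/32 -37/16 -9/4 -2 -1 0]  — -4841/2048
g_15 [RRRBBRBRRRBRBBB]  L=[-3 -5/2 -19/8 -303/128 -1211/512 -2421/1024 -4841/2048]  R=[-605/256 -151/64 -75/32 -37/16 -9/4 -2 -1 0]  — -9681/4096

-9681/4096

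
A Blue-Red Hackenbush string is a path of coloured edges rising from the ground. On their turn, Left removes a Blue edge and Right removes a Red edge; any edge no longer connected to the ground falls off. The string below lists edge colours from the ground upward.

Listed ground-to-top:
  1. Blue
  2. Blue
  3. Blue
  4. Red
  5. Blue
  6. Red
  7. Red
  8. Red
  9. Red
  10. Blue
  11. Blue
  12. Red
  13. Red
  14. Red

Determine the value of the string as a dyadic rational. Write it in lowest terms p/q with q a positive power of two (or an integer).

Recurse on prefixes of the 14-edge string Blue Blue Blue Red Blue Red Red Red Red Blue Blue Red Red Red:
B: Left { 0 }, Right { · } = simplest 1
BB: Left { 0,1 }, Right { · } = simplest 2
BBB: Left { 0,1,2 }, Right { · } = simplest 3
BBBR: Left { 0,1,2 }, Right { 3 } = simplest 5/2
BBBRB: Left { 0,1,2,5/2 }, Right { 3 } = simplest 11/4
BBBRBR: Left { 0,1,2,5/2 }, Right { 11/4,3 } = simplest 21/8
BBBRBRR: Left { 0,1,2,5/2 }, Right { 21/8,11/4,3 } = simplest 41/16
BBBRBRRR: Left { 0,1,2,5/2 }, Right { 41/16,21/8,11/4,3 } = simplest 81/32
BBBRBRRRR: Left { 0,1,2,5/2 }, Right { 81/32,41/16,21/8,11/4,3 } = simplest 161/64
BBBRBRRRRB: Left { 0,1,2,5/2,161/64 }, Right { 81/32,41/16,21/8,11/4,3 } = simplest 323/128
BBBRBRRRRBB: Left { 0,1,2,5/2,161/64,323/128 }, Right { 81/32,41/16,21/8,11/4,3 } = simplest 647/256
BBBRBRRRRBBR: Left { 0,1,2,5/2,161/64,323/128 }, Right { 647/256,81/32,41/16,21/8,11/4,3 } = simplest 1293/512
BBBRBRRRRBBRR: Left { 0,1,2,5/2,161/64,323/128 }, Right { 1293/512,647/256,81/32,41/16,21/8,11/4,3 } = simplest 2585/1024
BBBRBRRRRBBRRR: Left { 0,1,2,5/2,161/64,323/128 }, Right { 2585/1024,1293/512,647/256,81/32,41/16,21/8,11/4,3 } = simplest 5169/2048

5169/2048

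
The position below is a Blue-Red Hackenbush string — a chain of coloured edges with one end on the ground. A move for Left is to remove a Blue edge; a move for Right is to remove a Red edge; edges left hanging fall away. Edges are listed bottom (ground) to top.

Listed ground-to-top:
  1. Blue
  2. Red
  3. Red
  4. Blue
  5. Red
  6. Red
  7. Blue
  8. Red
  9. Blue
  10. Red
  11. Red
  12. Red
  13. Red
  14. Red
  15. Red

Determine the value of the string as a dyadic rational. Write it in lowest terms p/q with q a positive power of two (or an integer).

B: Left { 0 }, Right { — } => simplest 1
BR: Left { 0 }, Right { 1 } => simplest 1/2
BRR: Left { 0 }, Right { 1/2 1 } => simplest 1/4
BRRB: Left { 0 1/4 }, Right { 1/2 1 } => simplest 3/8
BRRBR: Left { 0 1/4 }, Right { 3/8 1/2 1 } => simplest 5/16
BRRBRR: Left { 0 1/4 }, Right { 5/16 3/8 1/2 1 } => simplest 9/32
BRRBRRB: Left { 0 1/4 9/32 }, Right { 5/16 3/8 1/2 1 } => simplest 19/64
BRRBRRBR: Left { 0 1/4 9/32 }, Right { 19/64 5/16 3/8 1/2 1 } => simplest 37/128
BRRBRRBRB: Left { 0 1/4 9/32 37/128 }, Right { 19/64 5/16 3/8 1/2 1 } => simplest 75/256
BRRBRRBRBR: Left { 0 1/4 9/32 37/128 }, Right { 75/256 19/64 5/16 3/8 1/2 1 } => simplest 149/512
BRRBRRBRBRR: Left { 0 1/4 9/32 37/128 }, Right { 149/512 75/256 19/64 5/16 3/8 1/2 1 } => simplest 297/1024
BRRBRRBRBRRR: Left { 0 1/4 9/32 37/128 }, Right { 297/1024 149/512 75/256 19/64 5/16 3/8 1/2 1 } => simplest 593/2048
BRRBRRBRBRRRR: Left { 0 1/4 9/32 37/128 }, Right { 593/2048 297/1024 149/512 75/256 19/64 5/16 3/8 1/2 1 } => simplest 1185/4096
BRRBRRBRBRRRRR: Left { 0 1/4 9/32 37/128 }, Right { 1185/4096 593/2048 297/1024 149/512 75/256 19/64 5/16 3/8 1/2 1 } => simplest 2369/8192
BRRBRRBRBRRRRRR: Left { 0 1/4 9/32 37/128 }, Right { 2369/8192 1185/4096 593/2048 297/1024 149/512 75/256 19/64 5/16 3/8 1/2 1 } => simplest 4737/16384

4737/16384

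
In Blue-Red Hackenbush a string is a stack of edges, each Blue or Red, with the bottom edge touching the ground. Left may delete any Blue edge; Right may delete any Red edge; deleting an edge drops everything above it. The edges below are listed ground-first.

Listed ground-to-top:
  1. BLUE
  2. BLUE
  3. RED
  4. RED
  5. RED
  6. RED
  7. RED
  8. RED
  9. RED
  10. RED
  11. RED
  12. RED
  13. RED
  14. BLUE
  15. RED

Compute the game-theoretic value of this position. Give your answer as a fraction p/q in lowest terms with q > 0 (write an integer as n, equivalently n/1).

B: Left { 0 }, Right {  } -> simplest 1
BB: Left { 0, 1 }, Right {  } -> simplest 2
BBR: Left { 0, 1 }, Right { 2 } -> simplest 3/2
BBRR: Left { 0, 1 }, Right { 3/2, 2 } -> simplest 5/4
BBRRR: Left { 0, 1 }, Right { 5/4, 3/2, 2 } -> simplest 9/8
BBRRRR: Left { 0, 1 }, Right { 9/8, 5/4, 3/2, 2 } -> simplest 17/16
BBRRRRR: Left { 0, 1 }, Right { 17/16, 9/8, 5/4, 3/2, 2 } -> simplest 33/32
BBRRRRRR: Left { 0, 1 }, Right { 33/32, 17/16, 9/8, 5/4, 3/2, 2 } -> simplest 65/64
BBRRRRRRR: Left { 0, 1 }, Right { 65/64, 33/32, 17/16, 9/8, 5/4, 3/2, 2 } -> simplest 129/128
BBRRRRRRRR: Left { 0, 1 }, Right { 129/128, 65/64, 33/32, 17/16, 9/8, 5/4, 3/2, 2 } -> simplest 257/256
BBRRRRRRRRR: Left { 0, 1 }, Right { 257/256, 129/128, 65/64, 33/32, 17/16, 9/8, 5/4, 3/2, 2 } -> simplest 513/512
BBRRRRRRRRRR: Left { 0, 1 }, Right { 513/512, 257/256, 129/128, 65/64, 33/32, 17/16, 9/8, 5/4, 3/2, 2 } -> simplest 1025/1024
BBRRRRRRRRRRR: Left { 0, 1 }, Right { 1025/1024, 513/512, 257/256, 129/128, 65/64, 33/32, 17/16, 9/8, 5/4, 3/2, 2 } -> simplest 2049/2048
BBRRRRRRRRRRRB: Left { 0, 1, 2049/2048 }, Right { 1025/1024, 513/512, 257/256, 129/128, 65/64, 33/32, 17/16, 9/8, 5/4, 3/2, 2 } -> simplest 4099/4096
BBRRRRRRRRRRRBR: Left { 0, 1, 2049/2048 }, Right { 4099/4096, 1025/1024, 513/512, 257/256, 129/128, 65/64, 33/32, 17/16, 9/8, 5/4, 3/2, 2 } -> simplest 8197/8192

8197/8192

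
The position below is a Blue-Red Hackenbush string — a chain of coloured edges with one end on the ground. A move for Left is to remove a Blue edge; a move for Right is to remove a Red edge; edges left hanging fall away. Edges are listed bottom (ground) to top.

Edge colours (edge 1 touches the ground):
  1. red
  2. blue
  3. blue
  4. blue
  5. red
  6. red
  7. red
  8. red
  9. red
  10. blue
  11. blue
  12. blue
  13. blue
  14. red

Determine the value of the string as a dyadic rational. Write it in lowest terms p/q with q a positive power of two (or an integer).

-1987/8192

Recurse on prefixes of the 14-edge string red blue blue blue red red red red red blue blue blue blue red:
step 1: add red to get r; options L={ (no moves) } R={ 0 } → -1
step 2: add blue to get rb; options L={ -1 } R={ 0 } → -1/2
step 3: add blue to get rbb; options L={ -1 -1/2 } R={ 0 } → -1/4
step 4: add blue to get rbbb; options L={ -1 -1/2 -1/4 } R={ 0 } → -1/8
step 5: add red to get rbbbr; options L={ -1 -1/2 -1/4 } R={ -1/8 0 } → -3/16
step 6: add red to get rbbbrr; options L={ -1 -1/2 -1/4 } R={ -3/16 -1/8 0 } → -7/32
step 7: add red to get rbbbrrr; options L={ -1 -1/2 -1/4 } R={ -7/32 -3/16 -1/8 0 } → -15/64
step 8: add red to get rbbbrrrr; options L={ -1 -1/2 -1/4 } R={ -15/64 -7/32 -3/16 -1/8 0 } → -31/128
step 9: add red to get rbbbrrrrr; options L={ -1 -1/2 -1/4 } R={ -31/128 -15/64 -7/32 -3/16 -1/8 0 } → -63/256
step 10: add blue to get rbbbrrrrrb; options L={ -1 -1/2 -1/4 -63/256 } R={ -31/128 -15/64 -7/32 -3/16 -1/8 0 } → -125/512
step 11: add blue to get rbbbrrrrrbb; options L={ -1 -1/2 -1/4 -63/256 -125/512 } R={ -31/128 -15/64 -7/32 -3/16 -1/8 0 } → -249/1024
step 12: add blue to get rbbbrrrrrbbb; options L={ -1 -1/2 -1/4 -63/256 -125/512 -249/1024 } R={ -31/128 -15/64 -7/32 -3/16 -1/8 0 } → -497/2048
step 13: add blue to get rbbbrrrrrbbbb; options L={ -1 -1/2 -1/4 -63/256 -125/512 -249/1024 -497/2048 } R={ -31/128 -15/64 -7/32 -3/16 -1/8 0 } → -993/4096
step 14: add red to get rbbbrrrrrbbbbr; options L={ -1 -1/2 -1/4 -63/256 -125/512 -249/1024 -497/2048 } R={ -993/4096 -31/128 -15/64 -7/32 -3/16 -1/8 0 } → -1987/8192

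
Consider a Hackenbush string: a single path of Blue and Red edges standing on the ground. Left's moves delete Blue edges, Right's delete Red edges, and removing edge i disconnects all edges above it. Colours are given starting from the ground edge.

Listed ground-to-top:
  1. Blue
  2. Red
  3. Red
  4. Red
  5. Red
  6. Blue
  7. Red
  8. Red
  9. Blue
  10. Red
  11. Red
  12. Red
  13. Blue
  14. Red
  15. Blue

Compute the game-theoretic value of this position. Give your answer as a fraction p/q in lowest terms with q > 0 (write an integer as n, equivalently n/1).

Recurse on prefixes of the 15-edge string Blue Red Red Red Red Blue Red Red Blue Red Red Red Blue Red Blue:
edge 1 of 15 (Blue): { 0 | none } → 1
edge 2 of 15 (Red): { 0 | 1 } → 1/2
edge 3 of 15 (Red): { 0 | 1/2; 1 } → 1/4
edge 4 of 15 (Red): { 0 | 1/4; 1/2; 1 } → 1/8
edge 5 of 15 (Red): { 0 | 1/8; 1/4; 1/2; 1 } → 1/16
edge 6 of 15 (Blue): { 0; 1/16 | 1/8; 1/4; 1/2; 1 } → 3/32
edge 7 of 15 (Red): { 0; 1/16 | 3/32; 1/8; 1/4; 1/2; 1 } → 5/64
edge 8 of 15 (Red): { 0; 1/16 | 5/64; 3/32; 1/8; 1/4; 1/2; 1 } → 9/128
edge 9 of 15 (Blue): { 0; 1/16; 9/128 | 5/64; 3/32; 1/8; 1/4; 1/2; 1 } → 19/256
edge 10 of 15 (Red): { 0; 1/16; 9/128 | 19/256; 5/64; 3/32; 1/8; 1/4; 1/2; 1 } → 37/512
edge 11 of 15 (Red): { 0; 1/16; 9/128 | 37/512; 19/256; 5/64; 3/32; 1/8; 1/4; 1/2; 1 } → 73/1024
edge 12 of 15 (Red): { 0; 1/16; 9/128 | 73/1024; 37/512; 19/256; 5/64; 3/32; 1/8; 1/4; 1/2; 1 } → 145/2048
edge 13 of 15 (Blue): { 0; 1/16; 9/128; 145/2048 | 73/1024; 37/512; 19/256; 5/64; 3/32; 1/8; 1/4; 1/2; 1 } → 291/4096
edge 14 of 15 (Red): { 0; 1/16; 9/128; 145/2048 | 291/4096; 73/1024; 37/512; 19/256; 5/64; 3/32; 1/8; 1/4; 1/2; 1 } → 581/8192
edge 15 of 15 (Blue): { 0; 1/16; 9/128; 145/2048; 581/8192 | 291/4096; 73/1024; 37/512; 19/256; 5/64; 3/32; 1/8; 1/4; 1/2; 1 } → 1163/16384

1163/16384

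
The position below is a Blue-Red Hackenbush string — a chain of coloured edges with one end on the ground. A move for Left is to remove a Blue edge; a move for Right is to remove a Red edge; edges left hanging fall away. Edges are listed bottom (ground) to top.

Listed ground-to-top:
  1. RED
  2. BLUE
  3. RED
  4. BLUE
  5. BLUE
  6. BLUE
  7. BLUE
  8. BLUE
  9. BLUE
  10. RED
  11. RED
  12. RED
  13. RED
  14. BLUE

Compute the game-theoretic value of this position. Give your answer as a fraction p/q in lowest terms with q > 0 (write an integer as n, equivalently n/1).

-4157/8192

Prefix values for RED BLUE RED BLUE BLUE BLUE BLUE BLUE BLUE RED RED RED RED BLUE via {L|R} + simplicity:
1 of 14 · R · max L −∞ · min R 0 -> -1
2 of 14 · RB · max L -1 · min R 0 -> -1/2
3 of 14 · RBR · max L -1 · min R -1/2 -> -3/4
4 of 14 · RBRB · max L -3/4 · min R -1/2 -> -5/8
5 of 14 · RBRBB · max L -5/8 · min R -1/2 -> -9/16
6 of 14 · RBRBBB · max L -9/16 · min R -1/2 -> -17/32
7 of 14 · RBRBBBB · max L -17/32 · min R -1/2 -> -33/64
8 of 14 · RBRBBBBB · max L -33/64 · min R -1/2 -> -65/128
9 of 14 · RBRBBBBBB · max L -65/128 · min R -1/2 -> -129/256
10 of 14 · RBRBBBBBBR · max L -65/128 · min R -129/256 -> -259/512
11 of 14 · RBRBBBBBBRR · max L -65/128 · min R -259/512 -> -519/1024
12 of 14 · RBRBBBBBBRRR · max L -65/128 · min R -519/1024 -> -1039/2048
13 of 14 · RBRBBBBBBRRRR · max L -65/128 · min R -1039/2048 -> -2079/4096
14 of 14 · RBRBBBBBBRRRRB · max L -2079/4096 · min R -1039/2048 -> -4157/8192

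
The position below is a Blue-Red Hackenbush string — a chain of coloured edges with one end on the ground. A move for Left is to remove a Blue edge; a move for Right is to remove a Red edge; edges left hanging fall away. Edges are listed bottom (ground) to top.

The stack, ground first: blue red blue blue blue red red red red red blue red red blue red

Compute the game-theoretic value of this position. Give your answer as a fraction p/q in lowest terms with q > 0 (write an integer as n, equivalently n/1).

14373/16384

G(b) = { 0 |  } → 1
G(br) = { 0 | 1 } → 1/2
G(brb) = { 0 1/2 | 1 } → 3/4
G(brbb) = { 0 1/2 3/4 | 1 } → 7/8
G(brbbb) = { 0 1/2 3/4 7/8 | 1 } → 15/16
G(brbbbr) = { 0 1/2 3/4 7/8 | 15/16 1 } → 29/32
G(brbbbrr) = { 0 1/2 3/4 7/8 | 29/32 15/16 1 } → 57/64
G(brbbbrrr) = { 0 1/2 3/4 7/8 | 57/64 29/32 15/16 1 } → 113/128
G(brbbbrrrr) = { 0 1/2 3/4 7/8 | 113/128 57/64 29/32 15/16 1 } → 225/256
G(brbbbrrrrr) = { 0 1/2 3/4 7/8 | 225/256 113/128 57/64 29/32 15/16 1 } → 449/512
G(brbbbrrrrrb) = { 0 1/2 3/4 7/8 449/512 | 225/256 113/128 57/64 29/32 15/16 1 } → 899/1024
G(brbbbrrrrrbr) = { 0 1/2 3/4 7/8 449/512 | 899/1024 225/256 113/128 57/64 29/32 15/16 1 } → 1797/2048
G(brbbbrrrrrbrr) = { 0 1/2 3/4 7/8 449/512 | 1797/2048 899/1024 225/256 113/128 57/64 29/32 15/16 1 } → 3593/4096
G(brbbbrrrrrbrrb) = { 0 1/2 3/4 7/8 449/512 3593/4096 | 1797/2048 899/1024 225/256 113/128 57/64 29/32 15/16 1 } → 7187/8192
G(brbbbrrrrrbrrbr) = { 0 1/2 3/4 7/8 449/512 3593/4096 | 7187/8192 1797/2048 899/1024 225/256 113/128 57/64 29/32 15/16 1 } → 14373/16384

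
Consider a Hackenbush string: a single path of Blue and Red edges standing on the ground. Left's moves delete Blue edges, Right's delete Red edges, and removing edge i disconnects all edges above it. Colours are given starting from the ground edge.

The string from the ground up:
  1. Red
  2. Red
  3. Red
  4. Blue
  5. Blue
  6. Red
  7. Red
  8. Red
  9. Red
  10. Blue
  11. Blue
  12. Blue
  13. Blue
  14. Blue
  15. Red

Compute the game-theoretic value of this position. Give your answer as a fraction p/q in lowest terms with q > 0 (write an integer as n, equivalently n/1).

-10115/4096

R: Left { none }, Right { 0 } gives simplest -1
RR: Left { none }, Right { -1; 0 } gives simplest -2
RRR: Left { none }, Right { -2; -1; 0 } gives simplest -3
RRRB: Left { -3 }, Right { -2; -1; 0 } gives simplest -5/2
RRRBB: Left { -3; -5/2 }, Right { -2; -1; 0 } gives simplest -9/4
RRRBBR: Left { -3; -5/2 }, Right { -9/4; -2; -1; 0 } gives simplest -19/8
RRRBBRR: Left { -3; -5/2 }, Right { -19/8; -9/4; -2; -1; 0 } gives simplest -39/16
RRRBBRRR: Left { -3; -5/2 }, Right { -39/16; -19/8; -9/4; -2; -1; 0 } gives simplest -79/32
RRRBBRRRR: Left { -3; -5/2 }, Right { -79/32; -39/16; -19/8; -9/4; -2; -1; 0 } gives simplest -159/64
RRRBBRRRRB: Left { -3; -5/2; -159/64 }, Right { -79/32; -39/16; -19/8; -9/4; -2; -1; 0 } gives simplest -317/128
RRRBBRRRRBB: Left { -3; -5/2; -159/64; -317/128 }, Right { -79/32; -39/16; -19/8; -9/4; -2; -1; 0 } gives simplest -633/256
RRRBBRRRRBBB: Left { -3; -5/2; -159/64; -317/128; -633/256 }, Right { -79/32; -39/16; -19/8; -9/4; -2; -1; 0 } gives simplest -1265/512
RRRBBRRRRBBBB: Left { -3; -5/2; -159/64; -317/128; -633/256; -1265/512 }, Right { -79/32; -39/16; -19/8; -9/4; -2; -1; 0 } gives simplest -2529/1024
RRRBBRRRRBBBBB: Left { -3; -5/2; -159/64; -317/128; -633/256; -1265/512; -2529/1024 }, Right { -79/32; -39/16; -19/8; -9/4; -2; -1; 0 } gives simplest -5057/2048
RRRBBRRRRBBBBBR: Left { -3; -5/2; -159/64; -317/128; -633/256; -1265/512; -2529/1024 }, Right { -5057/2048; -79/32; -39/16; -19/8; -9/4; -2; -1; 0 } gives simplest -10115/4096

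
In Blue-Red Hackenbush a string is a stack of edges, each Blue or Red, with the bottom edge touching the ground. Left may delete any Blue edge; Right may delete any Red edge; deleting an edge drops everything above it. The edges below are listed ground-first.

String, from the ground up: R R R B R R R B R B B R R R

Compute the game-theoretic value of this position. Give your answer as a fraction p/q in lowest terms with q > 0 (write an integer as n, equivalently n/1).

Prefix values for R R R B R R R B R B B R R R via {L|R} + simplicity:
edge 1 of 14 (R): { none | 0 } gives -1
edge 2 of 14 (R): { none | -1,0 } gives -2
edge 3 of 14 (R): { none | -2,-1,0 } gives -3
edge 4 of 14 (B): { -3 | -2,-1,0 } gives -5/2
edge 5 of 14 (R): { -3 | -5/2,-2,-1,0 } gives -11/4
edge 6 of 14 (R): { -3 | -11/4,-5/2,-2,-1,0 } gives -23/8
edge 7 of 14 (R): { -3 | -23/8,-11/4,-5/2,-2,-1,0 } gives -47/16
edge 8 of 14 (B): { -3,-47/16 | -23/8,-11/4,-5/2,-2,-1,0 } gives -93/32
edge 9 of 14 (R): { -3,-47/16 | -93/32,-23/8,-11/4,-5/2,-2,-1,0 } gives -187/64
edge 10 of 14 (B): { -3,-47/16,-187/64 | -93/32,-23/8,-11/4,-5/2,-2,-1,0 } gives -373/128
edge 11 of 14 (B): { -3,-47/16,-187/64,-373/128 | -93/32,-23/8,-11/4,-5/2,-2,-1,0 } gives -745/256
edge 12 of 14 (R): { -3,-47/16,-187/64,-373/128 | -745/256,-93/32,-23/8,-11/4,-5/2,-2,-1,0 } gives -1491/512
edge 13 of 14 (R): { -3,-47/16,-187/64,-373/128 | -1491/512,-745/256,-93/32,-23/8,-11/4,-5/2,-2,-1,0 } gives -2983/1024
edge 14 of 14 (R): { -3,-47/16,-187/64,-373/128 | -2983/1024,-1491/512,-745/256,-93/32,-23/8,-11/4,-5/2,-2,-1,0 } gives -5967/2048

-5967/2048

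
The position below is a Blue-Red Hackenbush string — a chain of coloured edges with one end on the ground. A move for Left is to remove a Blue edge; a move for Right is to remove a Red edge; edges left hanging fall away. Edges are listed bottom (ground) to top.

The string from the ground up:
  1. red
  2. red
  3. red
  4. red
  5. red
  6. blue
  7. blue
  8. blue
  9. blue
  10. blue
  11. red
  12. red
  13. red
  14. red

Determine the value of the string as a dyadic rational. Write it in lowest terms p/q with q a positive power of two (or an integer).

-2079/512

G(r) = { · | 0 } gives -1
G(rr) = { · | -1 0 } gives -2
G(rrr) = { · | -2 -1 0 } gives -3
G(rrrr) = { · | -3 -2 -1 0 } gives -4
G(rrrrr) = { · | -4 -3 -2 -1 0 } gives -5
G(rrrrrb) = { -5 | -4 -3 -2 -1 0 } gives -9/2
G(rrrrrbb) = { -5 -9/2 | -4 -3 -2 -1 0 } gives -17/4
G(rrrrrbbb) = { -5 -9/2 -17/4 | -4 -3 -2 -1 0 } gives -33/8
G(rrrrrbbbb) = { -5 -9/2 -17/4 -33/8 | -4 -3 -2 -1 0 } gives -65/16
G(rrrrrbbbbb) = { -5 -9/2 -17/4 -33/8 -65/16 | -4 -3 -2 -1 0 } gives -129/32
G(rrrrrbbbbbr) = { -5 -9/2 -17/4 -33/8 -65/16 | -129/32 -4 -3 -2 -1 0 } gives -259/64
G(rrrrrbbbbbrr) = { -5 -9/2 -17/4 -33/8 -65/16 | -259/64 -129/32 -4 -3 -2 -1 0 } gives -519/128
G(rrrrrbbbbbrrr) = { -5 -9/2 -17/4 -33/8 -65/16 | -519/128 -259/64 -129/32 -4 -3 -2 -1 0 } gives -1039/256
G(rrrrrbbbbbrrrr) = { -5 -9/2 -17/4 -33/8 -65/16 | -1039/256 -519/128 -259/64 -129/32 -4 -3 -2 -1 0 } gives -2079/512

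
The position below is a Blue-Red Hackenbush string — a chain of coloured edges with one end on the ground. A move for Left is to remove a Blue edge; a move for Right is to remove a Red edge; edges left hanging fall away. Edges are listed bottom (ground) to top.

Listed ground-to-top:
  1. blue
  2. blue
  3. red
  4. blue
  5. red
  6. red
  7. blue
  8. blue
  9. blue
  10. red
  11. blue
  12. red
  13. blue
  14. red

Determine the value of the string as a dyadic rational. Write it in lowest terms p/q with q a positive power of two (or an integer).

step 1: add blue to get b; options L={ 0 } R={ none } so 1
step 2: add blue to get bb; options L={ 0; 1 } R={ none } so 2
step 3: add red to get bbr; options L={ 0; 1 } R={ 2 } so 3/2
step 4: add blue to get bbrb; options L={ 0; 1; 3/2 } R={ 2 } so 7/4
step 5: add red to get bbrbr; options L={ 0; 1; 3/2 } R={ 7/4; 2 } so 13/8
step 6: add red to get bbrbrr; options L={ 0; 1; 3/2 } R={ 13/8; 7/4; 2 } so 25/16
step 7: add blue to get bbrbrrb; options L={ 0; 1; 3/2; 25/16 } R={ 13/8; 7/4; 2 } so 51/32
step 8: add blue to get bbrbrrbb; options L={ 0; 1; 3/2; 25/16; 51/32 } R={ 13/8; 7/4; 2 } so 103/64
step 9: add blue to get bbrbrrbbb; options L={ 0; 1; 3/2; 25/16; 51/32; 103/64 } R={ 13/8; 7/4; 2 } so 207/128
step 10: add red to get bbrbrrbbbr; options L={ 0; 1; 3/2; 25/16; 51/32; 103/64 } R={ 207/128; 13/8; 7/4; 2 } so 413/256
step 11: add blue to get bbrbrrbbbrb; options L={ 0; 1; 3/2; 25/16; 51/32; 103/64; 413/256 } R={ 207/128; 13/8; 7/4; 2 } so 827/512
step 12: add red to get bbrbrrbbbrbr; options L={ 0; 1; 3/2; 25/16; 51/32; 103/64; 413/256 } R={ 827/512; 207/128; 13/8; 7/4; 2 } so 1653/1024
step 13: add blue to get bbrbrrbbbrbrb; options L={ 0; 1; 3/2; 25/16; 51/32; 103/64; 413/256; 1653/1024 } R={ 827/512; 207/128; 13/8; 7/4; 2 } so 3307/2048
step 14: add red to get bbrbrrbbbrbrbr; options L={ 0; 1; 3/2; 25/16; 51/32; 103/64; 413/256; 1653/1024 } R={ 3307/2048; 827/512; 207/128; 13/8; 7/4; 2 } so 6613/4096

6613/4096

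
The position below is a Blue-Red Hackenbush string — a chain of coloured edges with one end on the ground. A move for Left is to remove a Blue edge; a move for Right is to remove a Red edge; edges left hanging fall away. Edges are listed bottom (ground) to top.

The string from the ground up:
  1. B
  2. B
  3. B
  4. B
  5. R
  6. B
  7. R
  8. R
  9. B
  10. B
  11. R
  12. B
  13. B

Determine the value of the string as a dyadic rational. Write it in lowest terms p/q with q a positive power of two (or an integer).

Recurse on prefixes of the 13-edge string B B B B R B R R B B R B B:
step 1: add B to get B; options L={ 0 } R={ (no moves) } = 1
step 2: add B to get BB; options L={ 0,1 } R={ (no moves) } = 2
step 3: add B to get BBB; options L={ 0,1,2 } R={ (no moves) } = 3
step 4: add B to get BBBB; options L={ 0,1,2,3 } R={ (no moves) } = 4
step 5: add R to get BBBBR; options L={ 0,1,2,3 } R={ 4 } = 7/2
step 6: add B to get BBBBRB; options L={ 0,1,2,3,7/2 } R={ 4 } = 15/4
step 7: add R to get BBBBRBR; options L={ 0,1,2,3,7/2 } R={ 15/4,4 } = 29/8
step 8: add R to get BBBBRBRR; options L={ 0,1,2,3,7/2 } R={ 29/8,15/4,4 } = 57/16
step 9: add B to get BBBBRBRRB; options L={ 0,1,2,3,7/2,57/16 } R={ 29/8,15/4,4 } = 115/32
step 10: add B to get BBBBRBRRBB; options L={ 0,1,2,3,7/2,57/16,115/32 } R={ 29/8,15/4,4 } = 231/64
step 11: add R to get BBBBRBRRBBR; options L={ 0,1,2,3,7/2,57/16,115/32 } R={ 231/64,29/8,15/4,4 } = 461/128
step 12: add B to get BBBBRBRRBBRB; options L={ 0,1,2,3,7/2,57/16,115/32,461/128 } R={ 231/64,29/8,15/4,4 } = 923/256
step 13: add B to get BBBBRBRRBBRBB; options L={ 0,1,2,3,7/2,57/16,115/32,461/128,923/256 } R={ 231/64,29/8,15/4,4 } = 1847/512

1847/512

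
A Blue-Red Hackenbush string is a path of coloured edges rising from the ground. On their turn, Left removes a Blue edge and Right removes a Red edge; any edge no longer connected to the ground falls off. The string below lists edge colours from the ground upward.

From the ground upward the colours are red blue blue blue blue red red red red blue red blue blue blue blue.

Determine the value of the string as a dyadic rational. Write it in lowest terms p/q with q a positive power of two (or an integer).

-1953/16384

Prefix values for red blue blue blue blue red red red red blue red blue blue blue blue via {L|R} + simplicity:
val(r) = { (no moves) | 0 } = -1
val(rb) = { -1 | 0 } = -1/2
val(rbb) = { -1,-1/2 | 0 } = -1/4
val(rbbb) = { -1,-1/2,-1/4 | 0 } = -1/8
val(rbbbb) = { -1,-1/2,-1/4,-1/8 | 0 } = -1/16
val(rbbbbr) = { -1,-1/2,-1/4,-1/8 | -1/16,0 } = -3/32
val(rbbbbrr) = { -1,-1/2,-1/4,-1/8 | -3/32,-1/16,0 } = -7/64
val(rbbbbrrr) = { -1,-1/2,-1/4,-1/8 | -7/64,-3/32,-1/16,0 } = -15/128
val(rbbbbrrrr) = { -1,-1/2,-1/4,-1/8 | -15/128,-7/64,-3/32,-1/16,0 } = -31/256
val(rbbbbrrrrb) = { -1,-1/2,-1/4,-1/8,-31/256 | -15/128,-7/64,-3/32,-1/16,0 } = -61/512
val(rbbbbrrrrbr) = { -1,-1/2,-1/4,-1/8,-31/256 | -61/512,-15/128,-7/64,-3/32,-1/16,0 } = -123/1024
val(rbbbbrrrrbrb) = { -1,-1/2,-1/4,-1/8,-31/256,-123/1024 | -61/512,-15/128,-7/64,-3/32,-1/16,0 } = -245/2048
val(rbbbbrrrrbrbb) = { -1,-1/2,-1/4,-1/8,-31/256,-123/1024,-245/2048 | -61/512,-15/128,-7/64,-3/32,-1/16,0 } = -489/4096
val(rbbbbrrrrbrbbb) = { -1,-1/2,-1/4,-1/8,-31/256,-123/1024,-245/2048,-489/4096 | -61/512,-15/128,-7/64,-3/32,-1/16,0 } = -977/8192
val(rbbbbrrrrbrbbbb) = { -1,-1/2,-1/4,-1/8,-31/256,-123/1024,-245/2048,-489/4096,-977/8192 | -61/512,-15/128,-7/64,-3/32,-1/16,0 } = -1953/16384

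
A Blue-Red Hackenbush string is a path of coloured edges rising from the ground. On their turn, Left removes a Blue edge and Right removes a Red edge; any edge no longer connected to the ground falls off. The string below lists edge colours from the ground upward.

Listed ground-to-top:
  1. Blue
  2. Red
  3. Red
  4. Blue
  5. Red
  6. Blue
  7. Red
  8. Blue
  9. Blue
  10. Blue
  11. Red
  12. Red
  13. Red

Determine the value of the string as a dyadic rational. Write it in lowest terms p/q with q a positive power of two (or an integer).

1393/4096

step 1: add Blue to get B; options L={ 0 } R={ none } => 1
step 2: add Red to get BR; options L={ 0 } R={ 1 } => 1/2
step 3: add Red to get BRR; options L={ 0 } R={ 1/2, 1 } => 1/4
step 4: add Blue to get BRRB; options L={ 0, 1/4 } R={ 1/2, 1 } => 3/8
step 5: add Red to get BRRBR; options L={ 0, 1/4 } R={ 3/8, 1/2, 1 } => 5/16
step 6: add Blue to get BRRBRB; options L={ 0, 1/4, 5/16 } R={ 3/8, 1/2, 1 } => 11/32
step 7: add Red to get BRRBRBR; options L={ 0, 1/4, 5/16 } R={ 11/32, 3/8, 1/2, 1 } => 21/64
step 8: add Blue to get BRRBRBRB; options L={ 0, 1/4, 5/16, 21/64 } R={ 11/32, 3/8, 1/2, 1 } => 43/128
step 9: add Blue to get BRRBRBRBB; options L={ 0, 1/4, 5/16, 21/64, 43/128 } R={ 11/32, 3/8, 1/2, 1 } => 87/256
step 10: add Blue to get BRRBRBRBBB; options L={ 0, 1/4, 5/16, 21/64, 43/128, 87/256 } R={ 11/32, 3/8, 1/2, 1 } => 175/512
step 11: add Red to get BRRBRBRBBBR; options L={ 0, 1/4, 5/16, 21/64, 43/128, 87/256 } R={ 175/512, 11/32, 3/8, 1/2, 1 } => 349/1024
step 12: add Red to get BRRBRBRBBBRR; options L={ 0, 1/4, 5/16, 21/64, 43/128, 87/256 } R={ 349/1024, 175/512, 11/32, 3/8, 1/2, 1 } => 697/2048
step 13: add Red to get BRRBRBRBBBRRR; options L={ 0, 1/4, 5/16, 21/64, 43/128, 87/256 } R={ 697/2048, 349/1024, 175/512, 11/32, 3/8, 1/2, 1 } => 1393/4096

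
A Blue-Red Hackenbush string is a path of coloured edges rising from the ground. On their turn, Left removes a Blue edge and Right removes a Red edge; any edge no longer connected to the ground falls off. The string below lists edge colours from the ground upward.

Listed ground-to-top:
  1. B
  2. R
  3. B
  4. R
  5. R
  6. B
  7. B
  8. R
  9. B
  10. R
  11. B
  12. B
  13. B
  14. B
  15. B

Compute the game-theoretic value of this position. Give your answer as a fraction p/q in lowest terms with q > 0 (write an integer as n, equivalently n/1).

9919/16384

Build G(s[:k]) for k = 1..15, string s = B R B R R B B R B R B B B B B.
G_1 [B]  L=[0]  R=[·]  so 1
G_2 [BR]  L=[0]  R=[1]  so 1/2
G_3 [BRB]  L=[0; 1/2]  R=[1]  so 3/4
G_4 [BRBR]  L=[0; 1/2]  R=[3/4; 1]  so 5/8
G_5 [BRBRR]  L=[0; 1/2]  R=[5/8; 3/4; 1]  so 9/16
G_6 [BRBRRB]  L=[0; 1/2; 9/16]  R=[5/8; 3/4; 1]  so 19/32
G_7 [BRBRRBB]  L=[0; 1/2; 9/16; 19/32]  R=[5/8; 3/4; 1]  so 39/64
G_8 [BRBRRBBR]  L=[0; 1/2; 9/16; 19/32]  R=[39/64; 5/8; 3/4; 1]  so 77/128
G_9 [BRBRRBBRB]  L=[0; 1/2; 9/16; 19/32; 77/128]  R=[39/64; 5/8; 3/4; 1]  so 155/256
G_10 [BRBRRBBRBR]  L=[0; 1/2; 9/16; 19/32; 77/128]  R=[155/256; 39/64; 5/8; 3/4; 1]  so 309/512
G_11 [BRBRRBBRBRB]  L=[0; 1/2; 9/16; 19/32; 77/128; 309/512]  R=[155/256; 39/64; 5/8; 3/4; 1]  so 619/1024
G_12 [BRBRRBBRBRBB]  L=[0; 1/2; 9/16; 19/32; 77/128; 309/512; 619/1024]  R=[155/256; 39/64; 5/8; 3/4; 1]  so 1239/2048
G_13 [BRBRRBBRBRBBB]  L=[0; 1/2; 9/16; 19/32; 77/128; 309/512; 619/1024; 1239/2048]  R=[155/256; 39/64; 5/8; 3/4; 1]  so 2479/4096
G_14 [BRBRRBBRBRBBBB]  L=[0; 1/2; 9/16; 19/32; 77/128; 309/512; 619/1024; 1239/2048; 2479/4096]  R=[155/256; 39/64; 5/8; 3/4; 1]  so 4959/8192
G_15 [BRBRRBBRBRBBBBB]  L=[0; 1/2; 9/16; 19/32; 77/128; 309/512; 619/1024; 1239/2048; 2479/4096; 4959/8192]  R=[155/256; 39/64; 5/8; 3/4; 1]  so 9919/16384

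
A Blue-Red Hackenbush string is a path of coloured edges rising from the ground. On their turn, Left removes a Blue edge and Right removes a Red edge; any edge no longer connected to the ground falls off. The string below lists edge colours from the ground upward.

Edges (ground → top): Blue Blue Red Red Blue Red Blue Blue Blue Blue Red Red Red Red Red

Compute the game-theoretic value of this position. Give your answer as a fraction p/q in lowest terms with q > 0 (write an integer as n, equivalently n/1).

B: Left { 0 }, Right { · } => simplest 1
BB: Left { 0, 1 }, Right { · } => simplest 2
BBR: Left { 0, 1 }, Right { 2 } => simplest 3/2
BBRR: Left { 0, 1 }, Right { 3/2, 2 } => simplest 5/4
BBRRB: Left { 0, 1, 5/4 }, Right { 3/2, 2 } => simplest 11/8
BBRRBR: Left { 0, 1, 5/4 }, Right { 11/8, 3/2, 2 } => simplest 21/16
BBRRBRB: Left { 0, 1, 5/4, 21/16 }, Right { 11/8, 3/2, 2 } => simplest 43/32
BBRRBRBB: Left { 0, 1, 5/4, 21/16, 43/32 }, Right { 11/8, 3/2, 2 } => simplest 87/64
BBRRBRBBB: Left { 0, 1, 5/4, 21/16, 43/32, 87/64 }, Right { 11/8, 3/2, 2 } => simplest 175/128
BBRRBRBBBB: Left { 0, 1, 5/4, 21/16, 43/32, 87/64, 175/128 }, Right { 11/8, 3/2, 2 } => simplest 351/256
BBRRBRBBBBR: Left { 0, 1, 5/4, 21/16, 43/32, 87/64, 175/128 }, Right { 351/256, 11/8, 3/2, 2 } => simplest 701/512
BBRRBRBBBBRR: Left { 0, 1, 5/4, 21/16, 43/32, 87/64, 175/128 }, Right { 701/512, 351/256, 11/8, 3/2, 2 } => simplest 1401/1024
BBRRBRBBBBRRR: Left { 0, 1, 5/4, 21/16, 43/32, 87/64, 175/128 }, Right { 1401/1024, 701/512, 351/256, 11/8, 3/2, 2 } => simplest 2801/2048
BBRRBRBBBBRRRR: Left { 0, 1, 5/4, 21/16, 43/32, 87/64, 175/128 }, Right { 2801/2048, 1401/1024, 701/512, 351/256, 11/8, 3/2, 2 } => simplest 5601/4096
BBRRBRBBBBRRRRR: Left { 0, 1, 5/4, 21/16, 43/32, 87/64, 175/128 }, Right { 5601/4096, 2801/2048, 1401/1024, 701/512, 351/256, 11/8, 3/2, 2 } => simplest 11201/8192

11201/8192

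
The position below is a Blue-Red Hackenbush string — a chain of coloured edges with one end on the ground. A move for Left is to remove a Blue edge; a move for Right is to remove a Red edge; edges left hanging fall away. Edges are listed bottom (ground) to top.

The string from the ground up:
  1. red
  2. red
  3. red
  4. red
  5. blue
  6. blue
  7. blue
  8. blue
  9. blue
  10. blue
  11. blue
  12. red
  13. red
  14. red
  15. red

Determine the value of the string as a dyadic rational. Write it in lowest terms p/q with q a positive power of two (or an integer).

Prefix values for red red red red blue blue blue blue blue blue blue red red red red via {L|R} + simplicity:
edge 1 of 15 (red): { ∅ | 0 } -> -1
edge 2 of 15 (red): { ∅ | -1, 0 } -> -2
edge 3 of 15 (red): { ∅ | -2, -1, 0 } -> -3
edge 4 of 15 (red): { ∅ | -3, -2, -1, 0 } -> -4
edge 5 of 15 (blue): { -4 | -3, -2, -1, 0 } -> -7/2
edge 6 of 15 (blue): { -4, -7/2 | -3, -2, -1, 0 } -> -13/4
edge 7 of 15 (blue): { -4, -7/2, -13/4 | -3, -2, -1, 0 } -> -25/8
edge 8 of 15 (blue): { -4, -7/2, -13/4, -25/8 | -3, -2, -1, 0 } -> -49/16
edge 9 of 15 (blue): { -4, -7/2, -13/4, -25/8, -49/16 | -3, -2, -1, 0 } -> -97/32
edge 10 of 15 (blue): { -4, -7/2, -13/4, -25/8, -49/16, -97/32 | -3, -2, -1, 0 } -> -193/64
edge 11 of 15 (blue): { -4, -7/2, -13/4, -25/8, -49/16, -97/32, -193/64 | -3, -2, -1, 0 } -> -385/128
edge 12 of 15 (red): { -4, -7/2, -13/4, -25/8, -49/16, -97/32, -193/64 | -385/128, -3, -2, -1, 0 } -> -771/256
edge 13 of 15 (red): { -4, -7/2, -13/4, -25/8, -49/16, -97/32, -193/64 | -771/256, -385/128, -3, -2, -1, 0 } -> -1543/512
edge 14 of 15 (red): { -4, -7/2, -13/4, -25/8, -49/16, -97/32, -193/64 | -1543/512, -771/256, -385/128, -3, -2, -1, 0 } -> -3087/1024
edge 15 of 15 (red): { -4, -7/2, -13/4, -25/8, -49/16, -97/32, -193/64 | -3087/1024, -1543/512, -771/256, -385/128, -3, -2, -1, 0 } -> -6175/2048

-6175/2048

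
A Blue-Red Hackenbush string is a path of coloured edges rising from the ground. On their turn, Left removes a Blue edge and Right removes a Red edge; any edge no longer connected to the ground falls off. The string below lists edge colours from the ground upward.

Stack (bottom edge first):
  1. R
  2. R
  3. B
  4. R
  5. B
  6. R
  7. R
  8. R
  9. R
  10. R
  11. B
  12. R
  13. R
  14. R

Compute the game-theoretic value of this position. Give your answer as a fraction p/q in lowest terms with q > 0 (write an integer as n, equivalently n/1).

-7151/4096

Recurse on prefixes of the 14-edge string R R B R B R R R R R B R R R:
v_1 [R]  L=[(no moves)]  R=[0]  → -1
v_2 [RR]  L=[(no moves)]  R=[-1 0]  → -2
v_3 [RRB]  L=[-2]  R=[-1 0]  → -3/2
v_4 [RRBR]  L=[-2]  R=[-3/2 -1 0]  → -7/4
v_5 [RRBRB]  L=[-2 -7/4]  R=[-3/2 -1 0]  → -13/8
v_6 [RRBRBR]  L=[-2 -7/4]  R=[-13/8 -3/2 -1 0]  → -27/16
v_7 [RRBRBRR]  L=[-2 -7/4]  R=[-27/16 -13/8 -3/2 -1 0]  → -55/32
v_8 [RRBRBRRR]  L=[-2 -7/4]  R=[-55/32 -27/16 -13/8 -3/2 -1 0]  → -111/64
v_9 [RRBRBRRRR]  L=[-2 -7/4]  R=[-111/64 -55/32 -27/16 -13/8 -3/2 -1 0]  → -223/128
v_10 [RRBRBRRRRR]  L=[-2 -7/4]  R=[-223/128 -111/64 -55/32 -27/16 -13/8 -3/2 -1 0]  → -447/256
v_11 [RRBRBRRRRRB]  L=[-2 -7/4 -447/256]  R=[-223/128 -111/64 -55/32 -27/16 -13/8 -3/2 -1 0]  → -893/512
v_12 [RRBRBRRRRRBR]  L=[-2 -7/4 -447/256]  R=[-893/512 -223/128 -111/64 -55/32 -27/16 -13/8 -3/2 -1 0]  → -1787/1024
v_13 [RRBRBRRRRRBRR]  L=[-2 -7/4 -447/256]  R=[-1787/1024 -893/512 -223/128 -111/64 -55/32 -27/16 -13/8 -3/2 -1 0]  → -3575/2048
v_14 [RRBRBRRRRRBRRR]  L=[-2 -7/4 -447/256]  R=[-3575/2048 -1787/1024 -893/512 -223/128 -111/64 -55/32 -27/16 -13/8 -3/2 -1 0]  → -7151/4096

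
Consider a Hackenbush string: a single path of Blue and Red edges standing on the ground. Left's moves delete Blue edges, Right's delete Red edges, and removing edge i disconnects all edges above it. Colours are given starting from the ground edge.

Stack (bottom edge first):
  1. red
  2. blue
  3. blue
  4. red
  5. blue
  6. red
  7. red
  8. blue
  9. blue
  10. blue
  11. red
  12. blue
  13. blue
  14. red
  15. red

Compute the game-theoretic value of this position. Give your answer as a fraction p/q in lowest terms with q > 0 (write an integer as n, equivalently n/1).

r: Left { — }, Right { 0 } -> simplest -1
rb: Left { -1 }, Right { 0 } -> simplest -1/2
rbb: Left { -1,-1/2 }, Right { 0 } -> simplest -1/4
rbbr: Left { -1,-1/2 }, Right { -1/4,0 } -> simplest -3/8
rbbrb: Left { -1,-1/2,-3/8 }, Right { -1/4,0 } -> simplest -5/16
rbbrbr: Left { -1,-1/2,-3/8 }, Right { -5/16,-1/4,0 } -> simplest -11/32
rbbrbrr: Left { -1,-1/2,-3/8 }, Right { -11/32,-5/16,-1/4,0 } -> simplest -23/64
rbbrbrrb: Left { -1,-1/2,-3/8,-23/64 }, Right { -11/32,-5/16,-1/4,0 } -> simplest -45/128
rbbrbrrbb: Left { -1,-1/2,-3/8,-23/64,-45/128 }, Right { -11/32,-5/16,-1/4,0 } -> simplest -89/256
rbbrbrrbbb: Left { -1,-1/2,-3/8,-23/64,-45/128,-89/256 }, Right { -11/32,-5/16,-1/4,0 } -> simplest -177/512
rbbrbrrbbbr: Left { -1,-1/2,-3/8,-23/64,-45/128,-89/256 }, Right { -177/512,-11/32,-5/16,-1/4,0 } -> simplest -355/1024
rbbrbrrbbbrb: Left { -1,-1/2,-3/8,-23/64,-45/128,-89/256,-355/1024 }, Right { -177/512,-11/32,-5/16,-1/4,0 } -> simplest -709/2048
rbbrbrrbbbrbb: Left { -1,-1/2,-3/8,-23/64,-45/128,-89/256,-355/1024,-709/2048 }, Right { -177/512,-11/32,-5/16,-1/4,0 } -> simplest -1417/4096
rbbrbrrbbbrbbr: Left { -1,-1/2,-3/8,-23/64,-45/128,-89/256,-355/1024,-709/2048 }, Right { -1417/4096,-177/512,-11/32,-5/16,-1/4,0 } -> simplest -2835/8192
rbbrbrrbbbrbbrr: Left { -1,-1/2,-3/8,-23/64,-45/128,-89/256,-355/1024,-709/2048 }, Right { -2835/8192,-1417/4096,-177/512,-11/32,-5/16,-1/4,0 } -> simplest -5671/16384

-5671/16384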